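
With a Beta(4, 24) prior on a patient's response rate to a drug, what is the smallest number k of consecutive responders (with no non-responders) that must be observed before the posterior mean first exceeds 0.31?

After k responders and 0 non-responders the posterior is Beta(4+k, 24), with mean (4+k)/(4+24+k).
Set (4+k)/(28+k) > 0.31 and solve: k > (0.31·28 − 4)/(1 − 0.31) = 6.783.
The smallest integer exceeding 6.783 is 7.

k = 7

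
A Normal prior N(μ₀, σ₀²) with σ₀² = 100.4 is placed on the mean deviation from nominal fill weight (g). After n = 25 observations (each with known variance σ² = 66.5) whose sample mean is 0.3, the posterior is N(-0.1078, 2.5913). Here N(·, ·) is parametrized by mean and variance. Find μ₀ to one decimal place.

With known observation variance, the Normal–Normal posterior has precision τ_n = τ₀ + n/σ² and mean μ_n = (τ₀μ₀ + (n/σ²)x̄)/τ_n.
Here τ₀ = 1/100.4 = 0.009960 and τ_data = 25/66.5 = 0.375940, so τ_n = 0.385900.
Rearranging for μ₀: μ₀ = (μ_n·τ_n − τ_data·x̄)/τ₀ = (-0.1078·0.385900 − 0.375940·0.3) / 0.009960 = -0.154382/0.009960 ≈ -15.5.

μ₀ = -15.5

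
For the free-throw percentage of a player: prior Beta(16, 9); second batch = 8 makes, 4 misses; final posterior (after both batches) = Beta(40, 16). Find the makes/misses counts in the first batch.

Because Beta–binomial updating is additive in the counts, the combined data contributed (α_post−α_prior, β_post−β_prior) successes and failures.
Total across both batches: 40−16=24 makes, 16−9=7 misses.
Subtract the second batch: 24−8=16 makes and 7−4=3 misses.

16 makes and 3 misses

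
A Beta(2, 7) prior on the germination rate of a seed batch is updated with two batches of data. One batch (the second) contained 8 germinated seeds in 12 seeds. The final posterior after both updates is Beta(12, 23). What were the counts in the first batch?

2 germinated seeds and 12 non-germinating seeds

Because Beta–binomial updating is additive in the counts, the combined data contributed (α_post−α_prior, β_post−β_prior) successes and failures.
Total across both batches: 12−2=10 germinated seeds, 23−7=16 non-germinating seeds.
Subtract the second batch: 10−8=2 germinated seeds and 16−4=12 non-germinating seeds.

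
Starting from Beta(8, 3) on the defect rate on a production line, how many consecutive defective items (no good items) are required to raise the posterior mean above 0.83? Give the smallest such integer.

k = 7

After k defective items and 0 good items the posterior is Beta(8+k, 3), with mean (8+k)/(8+3+k).
Set (8+k)/(11+k) > 0.83 and solve: k > (0.83·11 − 8)/(1 − 0.83) = 6.647.
The smallest integer exceeding 6.647 is 7, and checking k=7: (15)/(18) = 0.8333 > 0.83.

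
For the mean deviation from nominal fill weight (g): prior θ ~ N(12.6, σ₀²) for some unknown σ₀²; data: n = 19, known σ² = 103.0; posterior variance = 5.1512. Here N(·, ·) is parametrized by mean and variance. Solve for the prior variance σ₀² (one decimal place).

σ₀² = 103.5

For the Normal–Normal model with known σ², precisions add: τ_n = τ₀ + n/σ².
So 1/σ₀² = 1/5.1512 − 19/103.0 = 0.194130 − 0.184466 = 0.009664.
Hence σ₀² = 1/0.009664 ≈ 103.5.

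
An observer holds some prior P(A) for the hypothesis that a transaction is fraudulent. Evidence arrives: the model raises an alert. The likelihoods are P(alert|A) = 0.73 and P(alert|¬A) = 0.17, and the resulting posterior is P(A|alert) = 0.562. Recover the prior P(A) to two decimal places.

In odds form, posterior odds = prior odds × likelihood ratio, so prior odds = posterior odds ÷ LR.
Posterior odds = 0.562/(1−0.562) = 1.2831. LR = 0.73/0.17 = 4.2941.
Prior odds = 1.2831/4.2941 = 0.2988, so P(A) = 0.2988/(1+0.2988) ≈ 0.23.

P(A) = 0.23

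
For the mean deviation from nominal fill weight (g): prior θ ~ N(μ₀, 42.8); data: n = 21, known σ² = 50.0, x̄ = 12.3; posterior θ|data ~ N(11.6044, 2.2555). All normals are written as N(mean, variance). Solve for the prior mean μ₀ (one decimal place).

With known observation variance, the Normal–Normal posterior has precision τ_n = τ₀ + n/σ² and mean μ_n = (τ₀μ₀ + (n/σ²)x̄)/τ_n.
Here τ₀ = 1/42.8 = 0.023364 and τ_data = 21/50.0 = 0.420000, so τ_n = 0.443364.
Rearranging for μ₀: μ₀ = (μ_n·τ_n − τ_data·x̄)/τ₀ = (11.6044·0.443364 − 0.420000·12.3) / 0.023364 = -0.021027/0.023364 ≈ -0.9.

μ₀ = -0.9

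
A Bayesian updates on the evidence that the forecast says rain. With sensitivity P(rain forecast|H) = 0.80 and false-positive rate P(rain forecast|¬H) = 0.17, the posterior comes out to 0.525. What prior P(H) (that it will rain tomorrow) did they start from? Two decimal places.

Bayes' rule in odds form gives O(H|E) = O(H)·[P(E|H)/P(E|¬H)], hence O(H) = O(H|E)/LR.
Posterior odds = 0.525/(1−0.525) = 1.1053. LR = 0.80/0.17 = 4.7059.
Prior odds = 1.1053/4.7059 = 0.2349, so P(H) = 0.2349/(1+0.2349) ≈ 0.19.

P(H) = 0.19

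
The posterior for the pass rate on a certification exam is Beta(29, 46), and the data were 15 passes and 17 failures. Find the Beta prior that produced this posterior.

Beta(14, 29)

Beta is conjugate to the binomial likelihood: posterior = Beta(a+s, b+f).
Subtract the data counts: 29−15=14, 46−17=29.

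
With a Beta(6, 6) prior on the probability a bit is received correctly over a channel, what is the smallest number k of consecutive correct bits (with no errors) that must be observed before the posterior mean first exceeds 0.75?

k = 13

After k correct bits and 0 errors the posterior is Beta(6+k, 6), with mean (6+k)/(6+6+k).
Set (6+k)/(12+k) > 0.75 and solve: k > (0.75·12 − 6)/(1 − 0.75) = 12.000.
The smallest integer exceeding 12.000 is 13, and checking k=13: (19)/(25) = 0.7600 > 0.75.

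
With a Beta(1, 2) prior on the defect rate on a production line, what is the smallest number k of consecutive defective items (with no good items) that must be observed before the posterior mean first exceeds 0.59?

k = 2

After k defective items and 0 good items the posterior is Beta(1+k, 2), with mean (1+k)/(1+2+k).
Set (1+k)/(3+k) > 0.59 and solve: k > (0.59·3 − 1)/(1 − 0.59) = 1.878.
The smallest integer exceeding 1.878 is 2.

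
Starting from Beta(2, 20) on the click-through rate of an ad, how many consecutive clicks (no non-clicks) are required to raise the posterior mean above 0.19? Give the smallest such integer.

After k clicks and 0 non-clicks the posterior is Beta(2+k, 20), with mean (2+k)/(2+20+k).
Set (2+k)/(22+k) > 0.19 and solve: k > (0.19·22 − 2)/(1 − 0.19) = 2.691.
The smallest integer exceeding 2.691 is 3, and checking k=3: (5)/(25) = 0.2000 > 0.19.

k = 3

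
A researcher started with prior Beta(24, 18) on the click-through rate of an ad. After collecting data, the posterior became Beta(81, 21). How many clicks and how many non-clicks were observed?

57 clicks and 3 non-clicks

Under Beta–binomial conjugacy the posterior parameters are (α+s, β+f).
So s = 81 − 24 = 57 and f = 21 − 18 = 3.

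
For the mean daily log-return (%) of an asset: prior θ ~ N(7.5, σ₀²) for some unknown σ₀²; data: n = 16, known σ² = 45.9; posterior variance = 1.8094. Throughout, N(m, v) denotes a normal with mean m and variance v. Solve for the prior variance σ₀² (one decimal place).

For the Normal–Normal model with known σ², precisions add: τ_n = τ₀ + n/σ².
So 1/σ₀² = 1/1.8094 − 16/45.9 = 0.552669 − 0.348584 = 0.204085.
Hence σ₀² = 1/0.204085 ≈ 4.9.

σ₀² = 4.9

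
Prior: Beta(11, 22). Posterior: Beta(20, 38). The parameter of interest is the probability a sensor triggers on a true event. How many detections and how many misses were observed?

9 detections and 16 misses

A Beta(a, b) prior with s successes and f failures in binomial data gives a Beta(a+s, b+f) posterior.
Match parameters: s=20−11=9, f=38−22=16.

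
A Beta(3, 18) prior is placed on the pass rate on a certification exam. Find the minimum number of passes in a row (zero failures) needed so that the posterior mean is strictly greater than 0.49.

k = 15

After k passes and 0 failures the posterior is Beta(3+k, 18), with mean (3+k)/(3+18+k).
Set (3+k)/(21+k) > 0.49 and solve: k > (0.49·21 − 3)/(1 − 0.49) = 14.294.
The smallest integer exceeding 14.294 is 15, and checking k=15: (18)/(36) = 0.5000 > 0.49.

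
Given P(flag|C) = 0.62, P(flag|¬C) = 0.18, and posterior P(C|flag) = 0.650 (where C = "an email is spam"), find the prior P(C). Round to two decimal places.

In odds form, posterior odds = prior odds × likelihood ratio, so prior odds = posterior odds ÷ LR.
Posterior odds = 0.650/(1−0.650) = 1.8571. LR = 0.62/0.18 = 3.4444.
Prior odds = 1.8571/3.4444 = 0.5392, so P(C) = 0.5392/(1+0.5392) ≈ 0.35.

P(C) = 0.35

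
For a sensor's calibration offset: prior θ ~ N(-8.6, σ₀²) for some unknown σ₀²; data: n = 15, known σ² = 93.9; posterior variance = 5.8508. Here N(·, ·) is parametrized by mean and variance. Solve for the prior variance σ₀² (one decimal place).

Posterior precision equals prior precision plus data precision: 1/σ_n² = 1/σ₀² + n/σ².
So 1/σ₀² = 1/5.8508 − 15/93.9 = 0.170917 − 0.159744 = 0.011173.
Hence σ₀² = 1/0.011173 ≈ 89.5.

σ₀² = 89.5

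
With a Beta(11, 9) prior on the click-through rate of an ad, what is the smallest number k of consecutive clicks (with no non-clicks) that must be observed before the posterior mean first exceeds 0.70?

After k clicks and 0 non-clicks the posterior is Beta(11+k, 9), with mean (11+k)/(11+9+k).
Set (11+k)/(20+k) > 0.70 and solve: k > (0.70·20 − 11)/(1 − 0.70) = 10.000.
The smallest integer exceeding 10.000 is 11.

k = 11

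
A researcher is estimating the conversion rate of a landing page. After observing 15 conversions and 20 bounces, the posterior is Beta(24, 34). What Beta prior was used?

Beta(9, 14)

Beta is conjugate to the binomial likelihood: posterior = Beta(α+s, β+f).
Subtract the data counts: 24−15=9, 34−20=14.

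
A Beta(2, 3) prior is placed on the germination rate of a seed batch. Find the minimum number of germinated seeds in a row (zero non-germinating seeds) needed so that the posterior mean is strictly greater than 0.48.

k = 1

After k germinated seeds and 0 non-germinating seeds the posterior is Beta(2+k, 3), with mean (2+k)/(2+3+k).
Set (2+k)/(5+k) > 0.48 and solve: k > (0.48·5 − 2)/(1 − 0.48) = 0.769.
The smallest integer exceeding 0.769 is 1, and checking k=1: (3)/(6) = 0.5000 > 0.48.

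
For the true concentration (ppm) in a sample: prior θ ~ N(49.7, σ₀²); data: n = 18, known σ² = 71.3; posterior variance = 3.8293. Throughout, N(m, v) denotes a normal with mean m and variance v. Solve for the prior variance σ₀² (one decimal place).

For the Normal–Normal model with known σ², precisions add: τ_n = τ₀ + n/σ².
So 1/σ₀² = 1/3.8293 − 18/71.3 = 0.261144 − 0.252454 = 0.008690.
Hence σ₀² = 1/0.008690 ≈ 115.1.

σ₀² = 115.1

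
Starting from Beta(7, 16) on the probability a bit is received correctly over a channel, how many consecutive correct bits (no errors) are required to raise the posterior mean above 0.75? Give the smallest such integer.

After k correct bits and 0 errors the posterior is Beta(7+k, 16), with mean (7+k)/(7+16+k).
Set (7+k)/(23+k) > 0.75 and solve: k > (0.75·23 − 7)/(1 − 0.75) = 41.000.
The smallest integer exceeding 41.000 is 42, and checking k=42: (49)/(65) = 0.7538 > 0.75.

k = 42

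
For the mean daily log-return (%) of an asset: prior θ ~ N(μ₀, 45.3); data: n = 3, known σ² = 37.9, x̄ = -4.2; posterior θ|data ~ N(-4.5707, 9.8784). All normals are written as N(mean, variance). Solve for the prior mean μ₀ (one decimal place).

With known observation variance, the Normal–Normal posterior has precision τ_n = τ₀ + n/σ² and mean μ_n = (τ₀μ₀ + (n/σ²)x̄)/τ_n.
Here τ₀ = 1/45.3 = 0.022075 and τ_data = 3/37.9 = 0.079156, so τ_n = 0.101231.
Rearranging for μ₀: μ₀ = (μ_n·τ_n − τ_data·x̄)/τ₀ = (-4.5707·0.101231 − 0.079156·-4.2) / 0.022075 = -0.130241/0.022075 ≈ -5.9.

μ₀ = -5.9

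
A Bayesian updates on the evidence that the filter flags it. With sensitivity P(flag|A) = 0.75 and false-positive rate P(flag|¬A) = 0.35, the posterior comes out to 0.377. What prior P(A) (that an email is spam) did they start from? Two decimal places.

P(A) = 0.22

In odds form, posterior odds = prior odds × likelihood ratio, so prior odds = posterior odds ÷ LR.
Posterior odds = 0.377/(1−0.377) = 0.6051. LR = 0.75/0.35 = 2.1429.
Prior odds = 0.6051/2.1429 = 0.2824, so P(A) = 0.2824/(1+0.2824) ≈ 0.22.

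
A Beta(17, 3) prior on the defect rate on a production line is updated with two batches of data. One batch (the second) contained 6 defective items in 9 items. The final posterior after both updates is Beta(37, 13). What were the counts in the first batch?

14 defective items and 7 good items

Sequential conjugate updates are equivalent to a single update on the pooled data, so total successes = posterior α − prior α and total failures = posterior β − prior β.
Total across both batches: 37−17=20 defective items, 13−3=10 good items.
Subtract the second batch: 20−6=14 defective items and 10−3=7 good items.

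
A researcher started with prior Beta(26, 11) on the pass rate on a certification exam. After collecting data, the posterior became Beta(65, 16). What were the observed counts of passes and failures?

39 passes and 5 failures

A Beta(a, b) prior with s successes and f failures in binomial data gives a Beta(a+s, b+f) posterior.
Match parameters: s=65−26=39, f=16−11=5.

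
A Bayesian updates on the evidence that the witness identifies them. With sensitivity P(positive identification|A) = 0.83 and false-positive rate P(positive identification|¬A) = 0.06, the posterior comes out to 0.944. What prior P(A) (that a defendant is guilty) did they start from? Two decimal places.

Bayes' rule in odds form gives O(A|E) = O(A)·[P(E|A)/P(E|¬A)], hence O(A) = O(A|E)/LR.
Posterior odds = 0.944/(1−0.944) = 16.8571. LR = 0.83/0.06 = 13.8333.
Prior odds = 16.8571/13.8333 = 1.2186, so P(A) = 1.2186/(1+1.2186) ≈ 0.55.

P(A) = 0.55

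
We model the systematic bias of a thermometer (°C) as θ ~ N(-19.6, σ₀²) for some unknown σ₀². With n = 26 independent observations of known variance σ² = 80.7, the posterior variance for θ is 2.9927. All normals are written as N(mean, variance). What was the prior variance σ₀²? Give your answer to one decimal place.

Posterior precision equals prior precision plus data precision: 1/σ_n² = 1/σ₀² + n/σ².
So 1/σ₀² = 1/2.9927 − 26/80.7 = 0.334146 − 0.322181 = 0.011965.
Hence σ₀² = 1/0.011965 ≈ 83.6.

σ₀² = 83.6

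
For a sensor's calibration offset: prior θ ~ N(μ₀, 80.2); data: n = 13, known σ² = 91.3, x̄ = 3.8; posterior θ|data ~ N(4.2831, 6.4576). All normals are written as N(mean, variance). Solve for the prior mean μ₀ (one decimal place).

The posterior mean is a precision-weighted average: μ_n = (τ₀μ₀ + τ_data·x̄)/(τ₀+τ_data), with τ₀=1/σ₀² and τ_data=n/σ².
Here τ₀ = 1/80.2 = 0.012469 and τ_data = 13/91.3 = 0.142388, so τ_n = 0.154857.
Rearranging for μ₀: μ₀ = (μ_n·τ_n − τ_data·x̄)/τ₀ = (4.2831·0.154857 − 0.142388·3.8) / 0.012469 = 0.122194/0.012469 ≈ 9.8.

μ₀ = 9.8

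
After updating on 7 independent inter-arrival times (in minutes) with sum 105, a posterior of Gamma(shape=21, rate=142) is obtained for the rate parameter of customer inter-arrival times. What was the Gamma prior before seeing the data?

Gamma(shape=14, rate=37)

Gamma–exponential conjugacy: posterior shape = α + n, posterior rate = β + Σtᵢ.
So α = 21 − 7 = 14 and β = 142 − 105 = 37.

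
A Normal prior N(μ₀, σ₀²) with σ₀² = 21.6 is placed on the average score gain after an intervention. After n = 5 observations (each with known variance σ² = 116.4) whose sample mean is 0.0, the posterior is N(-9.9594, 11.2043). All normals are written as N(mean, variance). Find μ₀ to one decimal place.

The posterior mean is a precision-weighted average: μ_n = (τ₀μ₀ + τ_data·x̄)/(τ₀+τ_data), with τ₀=1/σ₀² and τ_data=n/σ².
Here τ₀ = 1/21.6 = 0.046296 and τ_data = 5/116.4 = 0.042955, so τ_n = 0.089251.
Rearranging for μ₀: μ₀ = (μ_n·τ_n − τ_data·x̄)/τ₀ = (-9.9594·0.089251 − 0.042955·0.0) / 0.046296 = -0.888886/0.046296 ≈ -19.2.

μ₀ = -19.2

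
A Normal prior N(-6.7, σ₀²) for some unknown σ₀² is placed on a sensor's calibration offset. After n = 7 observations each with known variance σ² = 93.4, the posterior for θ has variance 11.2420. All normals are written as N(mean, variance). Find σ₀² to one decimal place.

Posterior precision equals prior precision plus data precision: 1/σ_n² = 1/σ₀² + n/σ².
So 1/σ₀² = 1/11.2420 − 7/93.4 = 0.088952 − 0.074946 = 0.014006.
Hence σ₀² = 1/0.014006 ≈ 71.4.

σ₀² = 71.4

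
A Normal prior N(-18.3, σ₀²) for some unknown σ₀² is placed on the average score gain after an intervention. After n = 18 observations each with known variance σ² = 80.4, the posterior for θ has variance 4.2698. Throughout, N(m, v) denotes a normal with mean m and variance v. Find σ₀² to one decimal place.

Posterior precision equals prior precision plus data precision: 1/σ_n² = 1/σ₀² + n/σ².
So 1/σ₀² = 1/4.2698 − 18/80.4 = 0.234203 − 0.223881 = 0.010322.
Hence σ₀² = 1/0.010322 ≈ 96.9.

σ₀² = 96.9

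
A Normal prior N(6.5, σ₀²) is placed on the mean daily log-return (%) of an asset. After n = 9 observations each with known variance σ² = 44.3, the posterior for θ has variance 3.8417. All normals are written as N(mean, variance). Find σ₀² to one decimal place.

Posterior precision equals prior precision plus data precision: 1/σ_n² = 1/σ₀² + n/σ².
So 1/σ₀² = 1/3.8417 − 9/44.3 = 0.260301 − 0.203160 = 0.057141.
Hence σ₀² = 1/0.057141 ≈ 17.5.

σ₀² = 17.5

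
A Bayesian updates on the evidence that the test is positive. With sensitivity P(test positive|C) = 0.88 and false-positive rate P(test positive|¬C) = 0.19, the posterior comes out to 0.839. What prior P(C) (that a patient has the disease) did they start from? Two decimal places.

P(C) = 0.53

Bayes' rule in odds form gives O(C|E) = O(C)·[P(E|C)/P(E|¬C)], hence O(C) = O(C|E)/LR.
Posterior odds = 0.839/(1−0.839) = 5.2112. LR = 0.88/0.19 = 4.6316.
Prior odds = 5.2112/4.6316 = 1.1251, so P(C) = 1.1251/(1+1.1251) ≈ 0.53.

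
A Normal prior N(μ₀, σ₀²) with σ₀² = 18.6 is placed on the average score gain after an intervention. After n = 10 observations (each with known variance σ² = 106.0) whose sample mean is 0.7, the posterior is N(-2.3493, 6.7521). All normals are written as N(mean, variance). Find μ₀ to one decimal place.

μ₀ = -7.7

With known observation variance, the Normal–Normal posterior has precision τ_n = τ₀ + n/σ² and mean μ_n = (τ₀μ₀ + (n/σ²)x̄)/τ_n.
Here τ₀ = 1/18.6 = 0.053763 and τ_data = 10/106.0 = 0.094340, so τ_n = 0.148103.
Rearranging for μ₀: μ₀ = (μ_n·τ_n − τ_data·x̄)/τ₀ = (-2.3493·0.148103 − 0.094340·0.7) / 0.053763 = -0.413976/0.053763 ≈ -7.7.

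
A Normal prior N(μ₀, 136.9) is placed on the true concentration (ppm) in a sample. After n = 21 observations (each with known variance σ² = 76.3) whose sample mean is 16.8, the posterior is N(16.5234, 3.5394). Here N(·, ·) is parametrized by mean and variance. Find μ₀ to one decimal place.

With known observation variance, the Normal–Normal posterior has precision τ_n = τ₀ + n/σ² and mean μ_n = (τ₀μ₀ + (n/σ²)x̄)/τ_n.
Here τ₀ = 1/136.9 = 0.007305 and τ_data = 21/76.3 = 0.275229, so τ_n = 0.282534.
Rearranging for μ₀: μ₀ = (μ_n·τ_n − τ_data·x̄)/τ₀ = (16.5234·0.282534 − 0.275229·16.8) / 0.007305 = 0.044575/0.007305 ≈ 6.1.

μ₀ = 6.1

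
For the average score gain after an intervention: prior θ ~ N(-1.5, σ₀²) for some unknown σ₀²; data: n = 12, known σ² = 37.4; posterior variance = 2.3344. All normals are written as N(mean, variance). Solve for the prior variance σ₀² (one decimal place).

For the Normal–Normal model with known σ², precisions add: τ_n = τ₀ + n/σ².
So 1/σ₀² = 1/2.3344 − 12/37.4 = 0.428376 − 0.320856 = 0.107520.
Hence σ₀² = 1/0.107520 ≈ 9.3.

σ₀² = 9.3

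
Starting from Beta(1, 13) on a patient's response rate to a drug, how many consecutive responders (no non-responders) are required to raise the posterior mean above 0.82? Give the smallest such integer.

After k responders and 0 non-responders the posterior is Beta(1+k, 13), with mean (1+k)/(1+13+k).
Set (1+k)/(14+k) > 0.82 and solve: k > (0.82·14 − 1)/(1 − 0.82) = 58.222.
The smallest integer exceeding 58.222 is 59.

k = 59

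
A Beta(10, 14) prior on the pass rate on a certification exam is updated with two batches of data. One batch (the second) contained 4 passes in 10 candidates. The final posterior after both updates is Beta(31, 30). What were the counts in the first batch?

Sequential conjugate updates are equivalent to a single update on the pooled data, so total successes = posterior α − prior α and total failures = posterior β − prior β.
Total across both batches: 31−10=21 passes, 30−14=16 failures.
Subtract the second batch: 21−4=17 passes and 16−6=10 failures.

17 passes and 10 failures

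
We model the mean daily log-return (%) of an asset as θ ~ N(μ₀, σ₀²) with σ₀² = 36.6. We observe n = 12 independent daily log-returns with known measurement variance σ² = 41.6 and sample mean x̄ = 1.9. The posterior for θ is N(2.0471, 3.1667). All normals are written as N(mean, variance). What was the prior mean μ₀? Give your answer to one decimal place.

The posterior mean is a precision-weighted average: μ_n = (τ₀μ₀ + τ_data·x̄)/(τ₀+τ_data), with τ₀=1/σ₀² and τ_data=n/σ².
Here τ₀ = 1/36.6 = 0.027322 and τ_data = 12/41.6 = 0.288462, so τ_n = 0.315784.
Rearranging for μ₀: μ₀ = (μ_n·τ_n − τ_data·x̄)/τ₀ = (2.0471·0.315784 − 0.288462·1.9) / 0.027322 = 0.098364/0.027322 ≈ 3.6.

μ₀ = 3.6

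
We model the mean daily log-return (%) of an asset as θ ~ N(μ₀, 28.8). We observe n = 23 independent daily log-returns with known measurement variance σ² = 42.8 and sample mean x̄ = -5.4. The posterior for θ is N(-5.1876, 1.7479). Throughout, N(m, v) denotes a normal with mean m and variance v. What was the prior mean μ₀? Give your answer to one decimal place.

With known observation variance, the Normal–Normal posterior has precision τ_n = τ₀ + n/σ² and mean μ_n = (τ₀μ₀ + (n/σ²)x̄)/τ_n.
Here τ₀ = 1/28.8 = 0.034722 and τ_data = 23/42.8 = 0.537383, so τ_n = 0.572105.
Rearranging for μ₀: μ₀ = (μ_n·τ_n − τ_data·x̄)/τ₀ = (-5.1876·0.572105 − 0.537383·-5.4) / 0.034722 = -0.065984/0.034722 ≈ -1.9.

μ₀ = -1.9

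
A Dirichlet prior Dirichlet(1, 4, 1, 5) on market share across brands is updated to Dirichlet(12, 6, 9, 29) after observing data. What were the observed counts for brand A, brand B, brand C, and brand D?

For a Dirichlet(α) prior with multinomial counts c, the posterior is Dirichlet(α + c) componentwise.
Counts are posterior − prior componentwise: 12−1=11, 6−4=2, 9−1=8, 29−5=24.

counts (11, 2, 8, 24)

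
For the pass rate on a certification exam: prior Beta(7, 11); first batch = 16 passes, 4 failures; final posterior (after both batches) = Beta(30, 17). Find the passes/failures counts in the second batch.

7 passes and 2 failures

Because Beta–binomial updating is additive in the counts, the combined data contributed (α_post−α_prior, β_post−β_prior) successes and failures.
Total across both batches: 30−7=23 passes, 17−11=6 failures.
Subtract the first batch: 23−16=7 passes and 6−4=2 failures.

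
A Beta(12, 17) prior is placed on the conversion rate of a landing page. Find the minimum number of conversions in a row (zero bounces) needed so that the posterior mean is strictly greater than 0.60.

After k conversions and 0 bounces the posterior is Beta(12+k, 17), with mean (12+k)/(12+17+k).
Set (12+k)/(29+k) > 0.60 and solve: k > (0.60·29 − 12)/(1 − 0.60) = 13.500.
The smallest integer exceeding 13.500 is 14.

k = 14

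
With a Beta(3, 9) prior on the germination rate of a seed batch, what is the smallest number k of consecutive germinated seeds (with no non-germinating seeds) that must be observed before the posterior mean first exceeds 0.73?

k = 22

After k germinated seeds and 0 non-germinating seeds the posterior is Beta(3+k, 9), with mean (3+k)/(3+9+k).
Set (3+k)/(12+k) > 0.73 and solve: k > (0.73·12 − 3)/(1 − 0.73) = 21.333.
The smallest integer exceeding 21.333 is 22, and checking k=22: (25)/(34) = 0.7353 > 0.73.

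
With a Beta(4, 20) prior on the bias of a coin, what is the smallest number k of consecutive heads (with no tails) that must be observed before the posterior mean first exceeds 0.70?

k = 43

After k heads and 0 tails the posterior is Beta(4+k, 20), with mean (4+k)/(4+20+k).
Set (4+k)/(24+k) > 0.70 and solve: k > (0.70·24 − 4)/(1 − 0.70) = 42.667.
The smallest integer exceeding 42.667 is 43, and checking k=43: (47)/(67) = 0.7015 > 0.70.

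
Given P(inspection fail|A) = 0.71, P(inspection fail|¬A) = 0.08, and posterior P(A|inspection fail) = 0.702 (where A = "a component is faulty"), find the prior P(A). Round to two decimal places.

P(A) = 0.21

In odds form, posterior odds = prior odds × likelihood ratio, so prior odds = posterior odds ÷ LR.
Posterior odds = 0.702/(1−0.702) = 2.3557. LR = 0.71/0.08 = 8.8750.
Prior odds = 2.3557/8.8750 = 0.2654, so P(A) = 0.2654/(1+0.2654) ≈ 0.21.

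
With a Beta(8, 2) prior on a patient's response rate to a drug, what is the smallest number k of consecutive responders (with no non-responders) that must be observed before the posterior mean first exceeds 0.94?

k = 24

After k responders and 0 non-responders the posterior is Beta(8+k, 2), with mean (8+k)/(8+2+k).
Set (8+k)/(10+k) > 0.94 and solve: k > (0.94·10 − 8)/(1 − 0.94) = 23.333.
The smallest integer exceeding 23.333 is 24.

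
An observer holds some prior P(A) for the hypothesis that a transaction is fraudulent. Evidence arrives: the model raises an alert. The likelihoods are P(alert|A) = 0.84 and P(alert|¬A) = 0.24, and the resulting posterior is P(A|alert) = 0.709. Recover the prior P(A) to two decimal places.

In odds form, posterior odds = prior odds × likelihood ratio, so prior odds = posterior odds ÷ LR.
Posterior odds = 0.709/(1−0.709) = 2.4364. LR = 0.84/0.24 = 3.5000.
Prior odds = 2.4364/3.5000 = 0.6961, so P(A) = 0.6961/(1+0.6961) ≈ 0.41.

P(A) = 0.41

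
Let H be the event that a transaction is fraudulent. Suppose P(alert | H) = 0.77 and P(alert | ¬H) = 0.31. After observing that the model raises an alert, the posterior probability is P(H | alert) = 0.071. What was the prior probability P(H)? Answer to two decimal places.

In odds form, posterior odds = prior odds × likelihood ratio, so prior odds = posterior odds ÷ LR.
Posterior odds = 0.071/(1−0.071) = 0.0764. LR = 0.77/0.31 = 2.4839.
Prior odds = 0.0764/2.4839 = 0.0308, so P(H) = 0.0308/(1+0.0308) ≈ 0.03.

P(H) = 0.03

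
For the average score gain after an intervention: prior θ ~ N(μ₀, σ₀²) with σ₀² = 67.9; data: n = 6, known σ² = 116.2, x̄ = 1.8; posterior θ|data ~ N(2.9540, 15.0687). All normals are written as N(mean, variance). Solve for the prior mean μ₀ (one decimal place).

μ₀ = 7.0

The posterior mean is a precision-weighted average: μ_n = (τ₀μ₀ + τ_data·x̄)/(τ₀+τ_data), with τ₀=1/σ₀² and τ_data=n/σ².
Here τ₀ = 1/67.9 = 0.014728 and τ_data = 6/116.2 = 0.051635, so τ_n = 0.066363.
Rearranging for μ₀: μ₀ = (μ_n·τ_n − τ_data·x̄)/τ₀ = (2.9540·0.066363 − 0.051635·1.8) / 0.014728 = 0.103093/0.014728 ≈ 7.0.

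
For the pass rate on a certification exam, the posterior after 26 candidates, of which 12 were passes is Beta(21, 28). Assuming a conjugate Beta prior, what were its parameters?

Beta(9, 14)

Under Beta–binomial conjugacy the posterior parameters are (a+s, b+f).
So a = 21 − 12 = 9 and b = 28 − 14 = 14.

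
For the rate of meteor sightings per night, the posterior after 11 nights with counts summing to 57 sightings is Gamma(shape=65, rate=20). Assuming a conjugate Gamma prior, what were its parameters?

Gamma–Poisson conjugacy: posterior shape = α + Σxᵢ, posterior rate = β + n.
So α = 65 − 57 = 8 and β = 20 − 11 = 9.

Gamma(shape=8, rate=9)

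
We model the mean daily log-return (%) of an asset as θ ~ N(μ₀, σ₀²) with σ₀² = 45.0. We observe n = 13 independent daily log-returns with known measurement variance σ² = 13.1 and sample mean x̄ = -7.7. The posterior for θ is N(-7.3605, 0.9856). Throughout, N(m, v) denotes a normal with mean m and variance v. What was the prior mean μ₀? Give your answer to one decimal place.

The posterior mean is a precision-weighted average: μ_n = (τ₀μ₀ + τ_data·x̄)/(τ₀+τ_data), with τ₀=1/σ₀² and τ_data=n/σ².
Here τ₀ = 1/45.0 = 0.022222 and τ_data = 13/13.1 = 0.992366, so τ_n = 1.014588.
Rearranging for μ₀: μ₀ = (μ_n·τ_n − τ_data·x̄)/τ₀ = (-7.3605·1.014588 − 0.992366·-7.7) / 0.022222 = 0.173343/0.022222 ≈ 7.8.

μ₀ = 7.8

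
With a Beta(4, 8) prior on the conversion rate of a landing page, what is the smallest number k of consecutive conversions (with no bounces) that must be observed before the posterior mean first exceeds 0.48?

After k conversions and 0 bounces the posterior is Beta(4+k, 8), with mean (4+k)/(4+8+k).
Set (4+k)/(12+k) > 0.48 and solve: k > (0.48·12 − 4)/(1 − 0.48) = 3.385.
The smallest integer exceeding 3.385 is 4, and checking k=4: (8)/(16) = 0.5000 > 0.48.

k = 4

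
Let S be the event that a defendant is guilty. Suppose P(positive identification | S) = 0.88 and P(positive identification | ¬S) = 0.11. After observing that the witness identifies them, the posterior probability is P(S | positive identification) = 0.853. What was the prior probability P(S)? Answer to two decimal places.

In odds form, posterior odds = prior odds × likelihood ratio, so prior odds = posterior odds ÷ LR.
Posterior odds = 0.853/(1−0.853) = 5.8027. LR = 0.88/0.11 = 8.0000.
Prior odds = 5.8027/8.0000 = 0.7253, so P(S) = 0.7253/(1+0.7253) ≈ 0.42.

P(S) = 0.42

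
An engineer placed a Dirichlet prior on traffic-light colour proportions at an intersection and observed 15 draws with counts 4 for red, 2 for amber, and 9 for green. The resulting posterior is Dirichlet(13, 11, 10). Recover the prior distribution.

Dirichlet(9, 9, 1)

For a Dirichlet(α) prior with multinomial counts c, the posterior is Dirichlet(α + c) componentwise.
Subtract each count from the matching posterior parameter: 13−4=9, 11−2=9, 10−9=1.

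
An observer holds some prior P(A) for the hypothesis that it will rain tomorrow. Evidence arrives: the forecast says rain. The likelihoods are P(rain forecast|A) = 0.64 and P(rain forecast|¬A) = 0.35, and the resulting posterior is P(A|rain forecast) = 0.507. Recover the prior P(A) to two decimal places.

P(A) = 0.36

In odds form, posterior odds = prior odds × likelihood ratio, so prior odds = posterior odds ÷ LR.
Posterior odds = 0.507/(1−0.507) = 1.0284. LR = 0.64/0.35 = 1.8286.
Prior odds = 1.0284/1.8286 = 0.5624, so P(A) = 0.5624/(1+0.5624) ≈ 0.36.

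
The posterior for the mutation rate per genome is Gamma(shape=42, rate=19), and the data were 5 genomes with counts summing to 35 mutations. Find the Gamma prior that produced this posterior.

Gamma(shape=7, rate=14)

Gamma–Poisson conjugacy: posterior shape = α + Σxᵢ, posterior rate = β + n.
So α = 42 − 35 = 7 and β = 19 − 5 = 14.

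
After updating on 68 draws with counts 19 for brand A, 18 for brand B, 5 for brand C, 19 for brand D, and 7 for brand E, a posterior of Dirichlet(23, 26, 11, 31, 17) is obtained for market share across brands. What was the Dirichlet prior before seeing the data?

For a Dirichlet(α) prior with multinomial counts c, the posterior is Dirichlet(α + c) componentwise.
Subtract each count from the matching posterior parameter: 23−19=4, 26−18=8, 11−5=6, 31−19=12, 17−7=10.

Dirichlet(4, 8, 6, 12, 10)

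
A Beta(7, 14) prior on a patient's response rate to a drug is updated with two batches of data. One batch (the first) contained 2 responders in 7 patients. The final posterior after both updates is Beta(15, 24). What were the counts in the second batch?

6 responders and 5 non-responders

Sequential conjugate updates are equivalent to a single update on the pooled data, so total successes = posterior α − prior α and total failures = posterior β − prior β.
Total across both batches: 15−7=8 responders, 24−14=10 non-responders.
Subtract the first batch: 8−2=6 responders and 10−5=5 non-responders.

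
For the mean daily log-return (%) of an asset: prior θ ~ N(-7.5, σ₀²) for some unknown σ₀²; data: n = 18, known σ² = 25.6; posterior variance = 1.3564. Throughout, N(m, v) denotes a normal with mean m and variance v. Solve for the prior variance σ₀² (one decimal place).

Posterior precision equals prior precision plus data precision: 1/σ_n² = 1/σ₀² + n/σ².
So 1/σ₀² = 1/1.3564 − 18/25.6 = 0.737246 − 0.703125 = 0.034121.
Hence σ₀² = 1/0.034121 ≈ 29.3.

σ₀² = 29.3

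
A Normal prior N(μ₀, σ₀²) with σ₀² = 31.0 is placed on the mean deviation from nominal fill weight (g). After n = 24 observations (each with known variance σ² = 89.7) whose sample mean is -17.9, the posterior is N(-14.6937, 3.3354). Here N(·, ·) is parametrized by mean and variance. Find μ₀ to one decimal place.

With known observation variance, the Normal–Normal posterior has precision τ_n = τ₀ + n/σ² and mean μ_n = (τ₀μ₀ + (n/σ²)x̄)/τ_n.
Here τ₀ = 1/31.0 = 0.032258 and τ_data = 24/89.7 = 0.267559, so τ_n = 0.299817.
Rearranging for μ₀: μ₀ = (μ_n·τ_n − τ_data·x̄)/τ₀ = (-14.6937·0.299817 − 0.267559·-17.9) / 0.032258 = 0.383885/0.032258 ≈ 11.9.

μ₀ = 11.9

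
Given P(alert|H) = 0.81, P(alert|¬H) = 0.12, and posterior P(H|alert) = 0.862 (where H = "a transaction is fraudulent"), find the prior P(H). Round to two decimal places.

In odds form, posterior odds = prior odds × likelihood ratio, so prior odds = posterior odds ÷ LR.
Posterior odds = 0.862/(1−0.862) = 6.2464. LR = 0.81/0.12 = 6.7500.
Prior odds = 6.2464/6.7500 = 0.9254, so P(H) = 0.9254/(1+0.9254) ≈ 0.48.

P(H) = 0.48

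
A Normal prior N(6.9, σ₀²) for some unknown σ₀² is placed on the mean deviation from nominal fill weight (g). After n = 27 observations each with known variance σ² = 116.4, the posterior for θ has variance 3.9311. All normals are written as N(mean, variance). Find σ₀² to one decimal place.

σ₀² = 44.6

For the Normal–Normal model with known σ², precisions add: τ_n = τ₀ + n/σ².
So 1/σ₀² = 1/3.9311 − 27/116.4 = 0.254382 − 0.231959 = 0.022423.
Hence σ₀² = 1/0.022423 ≈ 44.6.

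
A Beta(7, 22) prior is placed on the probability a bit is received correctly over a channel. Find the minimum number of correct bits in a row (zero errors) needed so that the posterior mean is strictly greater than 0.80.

k = 82

After k correct bits and 0 errors the posterior is Beta(7+k, 22), with mean (7+k)/(7+22+k).
Set (7+k)/(29+k) > 0.80 and solve: k > (0.80·29 − 7)/(1 − 0.80) = 81.000.
The smallest integer exceeding 81.000 is 82, and checking k=82: (89)/(111) = 0.8018 > 0.80.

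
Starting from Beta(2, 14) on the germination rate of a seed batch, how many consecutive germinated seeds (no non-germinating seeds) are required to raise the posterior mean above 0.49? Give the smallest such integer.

After k germinated seeds and 0 non-germinating seeds the posterior is Beta(2+k, 14), with mean (2+k)/(2+14+k).
Set (2+k)/(16+k) > 0.49 and solve: k > (0.49·16 − 2)/(1 − 0.49) = 11.451.
The smallest integer exceeding 11.451 is 12, and checking k=12: (14)/(28) = 0.5000 > 0.49.

k = 12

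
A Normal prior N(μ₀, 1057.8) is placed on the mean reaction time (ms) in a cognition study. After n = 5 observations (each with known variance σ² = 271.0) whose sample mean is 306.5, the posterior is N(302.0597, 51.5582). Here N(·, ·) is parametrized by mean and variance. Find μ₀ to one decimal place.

With known observation variance, the Normal–Normal posterior has precision τ_n = τ₀ + n/σ² and mean μ_n = (τ₀μ₀ + (n/σ²)x̄)/τ_n.
Here τ₀ = 1/1057.8 = 0.000945 and τ_data = 5/271.0 = 0.018450, so τ_n = 0.019395.
Rearranging for μ₀: μ₀ = (μ_n·τ_n − τ_data·x̄)/τ₀ = (302.0597·0.019395 − 0.018450·306.5) / 0.000945 = 0.203523/0.000945 ≈ 215.4.

μ₀ = 215.4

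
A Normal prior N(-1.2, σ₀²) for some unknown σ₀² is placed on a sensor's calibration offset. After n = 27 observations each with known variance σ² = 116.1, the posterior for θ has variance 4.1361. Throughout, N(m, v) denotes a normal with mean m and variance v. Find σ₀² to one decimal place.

σ₀² = 108.5

Posterior precision equals prior precision plus data precision: 1/σ_n² = 1/σ₀² + n/σ².
So 1/σ₀² = 1/4.1361 − 27/116.1 = 0.241774 − 0.232558 = 0.009216.
Hence σ₀² = 1/0.009216 ≈ 108.5.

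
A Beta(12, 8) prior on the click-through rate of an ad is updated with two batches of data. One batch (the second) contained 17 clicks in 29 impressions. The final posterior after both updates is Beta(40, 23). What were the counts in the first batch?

11 clicks and 3 non-clicks

Because Beta–binomial updating is additive in the counts, the combined data contributed (α_post−α_prior, β_post−β_prior) successes and failures.
Total across both batches: 40−12=28 clicks, 23−8=15 non-clicks.
Subtract the second batch: 28−17=11 clicks and 15−12=3 non-clicks.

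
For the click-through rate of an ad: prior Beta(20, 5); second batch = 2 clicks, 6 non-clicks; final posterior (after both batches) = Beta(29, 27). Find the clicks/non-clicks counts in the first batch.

Because Beta–binomial updating is additive in the counts, the combined data contributed (α_post−α_prior, β_post−β_prior) successes and failures.
Total across both batches: 29−20=9 clicks, 27−5=22 non-clicks.
Subtract the second batch: 9−2=7 clicks and 22−6=16 non-clicks.

7 clicks and 16 non-clicks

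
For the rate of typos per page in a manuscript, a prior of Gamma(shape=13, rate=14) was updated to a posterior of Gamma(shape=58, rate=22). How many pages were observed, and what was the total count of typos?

Gamma–Poisson conjugacy: posterior shape = α + Σxᵢ, posterior rate = β + n.
Matching: Σxᵢ = 58 − 13 = 45 and n = 22 − 14 = 8.

n = 8 pages with total 45 typos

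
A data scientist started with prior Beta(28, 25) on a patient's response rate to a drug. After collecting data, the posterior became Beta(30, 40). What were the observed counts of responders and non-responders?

2 responders and 15 non-responders

Under Beta–binomial conjugacy the posterior parameters are (α+s, β+f).
So s = 30 − 28 = 2 and f = 40 − 25 = 15.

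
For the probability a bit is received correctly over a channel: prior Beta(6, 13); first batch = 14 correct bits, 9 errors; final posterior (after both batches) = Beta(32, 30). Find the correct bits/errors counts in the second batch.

12 correct bits and 8 errors

Because Beta–binomial updating is additive in the counts, the combined data contributed (α_post−α_prior, β_post−β_prior) successes and failures.
Total across both batches: 32−6=26 correct bits, 30−13=17 errors.
Subtract the first batch: 26−14=12 correct bits and 17−9=8 errors.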